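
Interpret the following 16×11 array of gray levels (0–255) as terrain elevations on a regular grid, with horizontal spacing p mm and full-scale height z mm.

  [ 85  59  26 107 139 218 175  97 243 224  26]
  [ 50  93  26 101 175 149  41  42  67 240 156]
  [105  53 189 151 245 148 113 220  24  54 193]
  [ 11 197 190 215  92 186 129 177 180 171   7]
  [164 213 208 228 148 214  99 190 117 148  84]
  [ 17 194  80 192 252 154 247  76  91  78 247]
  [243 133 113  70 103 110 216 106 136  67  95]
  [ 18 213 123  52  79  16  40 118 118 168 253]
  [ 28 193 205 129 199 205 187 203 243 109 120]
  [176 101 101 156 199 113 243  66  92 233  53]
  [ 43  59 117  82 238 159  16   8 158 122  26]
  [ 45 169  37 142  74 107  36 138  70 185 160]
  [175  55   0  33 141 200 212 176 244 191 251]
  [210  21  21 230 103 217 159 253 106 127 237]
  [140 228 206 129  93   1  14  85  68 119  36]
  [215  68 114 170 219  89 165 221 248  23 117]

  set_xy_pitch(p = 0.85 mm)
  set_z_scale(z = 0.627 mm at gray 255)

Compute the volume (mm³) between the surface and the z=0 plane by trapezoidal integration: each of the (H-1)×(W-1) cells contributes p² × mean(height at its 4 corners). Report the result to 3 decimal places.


height_mm = gray/255 × 0.627; cell vol = 0.85² × mean(4 corners)
unit = 0.85² × 0.627 / (4×255) = 0.000444125 mm³ per gray-sum
row 0: Σ corner-gray over 10 cells = 4761  → 2.1145
row 1: Σ corner-gray over 10 cells = 4766  → 2.1167
row 2: Σ corner-gray over 10 cells = 5784  → 2.5688
row 3: Σ corner-gray over 10 cells = 6470  → 2.8735
row 4: Σ corner-gray over 10 cells = 6370  → 2.8291
row 5: Σ corner-gray over 10 cells = 5438  → 2.4152
row 6: Σ corner-gray over 10 cells = 4571  → 2.0301
row 7: Σ corner-gray over 10 cells = 5619  → 2.4955
row 8: Σ corner-gray over 10 cells = 6331  → 2.8118
row 9: Σ corner-gray over 10 cells = 4824  → 2.1425
row 10: Σ corner-gray over 10 cells = 4108  → 1.8245
row 11: Σ corner-gray over 10 cells = 5051  → 2.2433
row 12: Σ corner-gray over 10 cells = 5851  → 2.5986
row 13: Σ corner-gray over 10 cells = 4983  → 2.2131
row 14: Σ corner-gray over 10 cells = 5028  → 2.2331
Σ rows: total corner-gray = 79955  → 35.5100 mm³

35.510


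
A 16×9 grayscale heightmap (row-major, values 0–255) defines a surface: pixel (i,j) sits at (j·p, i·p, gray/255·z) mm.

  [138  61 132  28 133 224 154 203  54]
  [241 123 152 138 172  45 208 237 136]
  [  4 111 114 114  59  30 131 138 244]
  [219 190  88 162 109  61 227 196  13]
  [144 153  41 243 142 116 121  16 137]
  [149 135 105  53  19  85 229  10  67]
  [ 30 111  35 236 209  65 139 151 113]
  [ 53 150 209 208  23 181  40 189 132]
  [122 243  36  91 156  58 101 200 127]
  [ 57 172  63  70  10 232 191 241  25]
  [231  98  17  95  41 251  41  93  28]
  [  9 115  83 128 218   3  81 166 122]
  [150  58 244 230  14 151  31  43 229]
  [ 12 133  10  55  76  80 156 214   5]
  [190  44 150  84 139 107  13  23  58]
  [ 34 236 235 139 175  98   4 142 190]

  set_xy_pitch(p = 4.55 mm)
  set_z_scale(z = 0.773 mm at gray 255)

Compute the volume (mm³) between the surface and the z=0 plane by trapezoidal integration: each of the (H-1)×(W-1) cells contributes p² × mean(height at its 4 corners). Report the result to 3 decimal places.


height_mm = gray/255 × 0.773; cell vol = 4.55² × mean(4 corners)
unit = 4.55² × 0.773 / (4×255) = 0.0156892 mm³ per gray-sum
row 0: Σ corner-gray over 8 cells = 4589  → 71.9980
row 1: Σ corner-gray over 8 cells = 4169  → 65.4085
row 2: Σ corner-gray over 8 cells = 3940  → 61.8156
row 3: Σ corner-gray over 8 cells = 4243  → 66.5695
row 4: Σ corner-gray over 8 cells = 3433  → 53.8612
row 5: Σ corner-gray over 8 cells = 3523  → 55.2732
row 6: Σ corner-gray over 8 cells = 4220  → 66.2086
row 7: Σ corner-gray over 8 cells = 4204  → 65.9576
row 8: Σ corner-gray over 8 cells = 4059  → 63.6827
row 9: Σ corner-gray over 8 cells = 3571  → 56.0263
row 10: Σ corner-gray over 8 cells = 3250  → 50.9901
row 11: Σ corner-gray over 8 cells = 3640  → 57.1089
row 12: Σ corner-gray over 8 cells = 3386  → 53.1238
row 13: Σ corner-gray over 8 cells = 2833  → 44.4476
row 14: Σ corner-gray over 8 cells = 3650  → 57.2658
Σ rows: total corner-gray = 56710  → 889.7372 mm³

889.737


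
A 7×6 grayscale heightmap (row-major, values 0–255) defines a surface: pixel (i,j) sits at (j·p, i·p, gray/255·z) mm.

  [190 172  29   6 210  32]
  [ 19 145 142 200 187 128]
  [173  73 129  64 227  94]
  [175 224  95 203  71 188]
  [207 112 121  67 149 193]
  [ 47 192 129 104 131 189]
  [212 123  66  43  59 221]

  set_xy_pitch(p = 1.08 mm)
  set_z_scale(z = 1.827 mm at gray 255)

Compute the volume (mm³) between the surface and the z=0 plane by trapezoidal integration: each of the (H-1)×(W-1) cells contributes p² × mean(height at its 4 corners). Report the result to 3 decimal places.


33.338

height_mm = gray/255 × 1.827; cell vol = 1.08² × mean(4 corners)
unit = 1.08² × 1.827 / (4×255) = 0.00208923 mm³ per gray-sum
row 0: Σ corner-gray over 5 cells = 2551  → 5.3296
row 1: Σ corner-gray over 5 cells = 2748  → 5.7412
row 2: Σ corner-gray over 5 cells = 2802  → 5.8540
row 3: Σ corner-gray over 5 cells = 2847  → 5.9480
row 4: Σ corner-gray over 5 cells = 2646  → 5.5281
row 5: Σ corner-gray over 5 cells = 2363  → 4.9368
Σ rows: total corner-gray = 15957  → 33.3378 mm³


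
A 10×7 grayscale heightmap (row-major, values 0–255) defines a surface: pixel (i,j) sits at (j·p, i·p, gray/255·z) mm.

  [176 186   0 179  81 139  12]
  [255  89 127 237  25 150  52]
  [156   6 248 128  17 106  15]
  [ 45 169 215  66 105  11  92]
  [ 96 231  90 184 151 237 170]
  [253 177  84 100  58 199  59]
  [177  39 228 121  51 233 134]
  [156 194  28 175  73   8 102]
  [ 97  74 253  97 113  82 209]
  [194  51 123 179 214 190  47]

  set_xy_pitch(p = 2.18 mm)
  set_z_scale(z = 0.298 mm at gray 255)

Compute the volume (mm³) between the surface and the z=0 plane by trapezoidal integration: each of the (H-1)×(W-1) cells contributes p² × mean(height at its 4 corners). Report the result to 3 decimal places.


37.717

height_mm = gray/255 × 0.298; cell vol = 2.18² × mean(4 corners)
unit = 2.18² × 0.298 / (4×255) = 0.00138845 mm³ per gray-sum
row 0: Σ corner-gray over 6 cells = 2921  → 4.0557
row 1: Σ corner-gray over 6 cells = 2744  → 3.8099
row 2: Σ corner-gray over 6 cells = 2450  → 3.4017
row 3: Σ corner-gray over 6 cells = 3321  → 4.6110
row 4: Σ corner-gray over 6 cells = 3600  → 4.9984
row 5: Σ corner-gray over 6 cells = 3203  → 4.4472
row 6: Σ corner-gray over 6 cells = 2869  → 3.9835
row 7: Σ corner-gray over 6 cells = 2758  → 3.8293
row 8: Σ corner-gray over 6 cells = 3299  → 4.5805
Σ rows: total corner-gray = 27165  → 37.7171 mm³


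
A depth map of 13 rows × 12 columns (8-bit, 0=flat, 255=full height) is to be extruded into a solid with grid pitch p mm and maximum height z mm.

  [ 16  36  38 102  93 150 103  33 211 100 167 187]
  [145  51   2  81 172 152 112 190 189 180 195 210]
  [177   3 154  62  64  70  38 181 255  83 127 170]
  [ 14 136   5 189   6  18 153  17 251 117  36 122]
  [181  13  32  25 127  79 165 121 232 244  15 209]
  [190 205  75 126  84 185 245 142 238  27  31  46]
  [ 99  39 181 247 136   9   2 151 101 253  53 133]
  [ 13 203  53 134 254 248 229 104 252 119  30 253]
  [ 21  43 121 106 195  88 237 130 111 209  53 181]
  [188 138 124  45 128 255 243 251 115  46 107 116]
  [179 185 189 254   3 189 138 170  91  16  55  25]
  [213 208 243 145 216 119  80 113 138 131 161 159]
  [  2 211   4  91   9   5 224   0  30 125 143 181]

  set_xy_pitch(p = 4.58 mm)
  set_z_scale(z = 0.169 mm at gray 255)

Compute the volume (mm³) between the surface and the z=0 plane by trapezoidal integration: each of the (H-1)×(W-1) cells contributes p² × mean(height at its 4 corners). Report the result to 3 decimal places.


height_mm = gray/255 × 0.169; cell vol = 4.58² × mean(4 corners)
unit = 4.58² × 0.169 / (4×255) = 0.0034755 mm³ per gray-sum
row 0: Σ corner-gray over 11 cells = 5272  → 18.3228
row 1: Σ corner-gray over 11 cells = 5424  → 18.8511
row 2: Σ corner-gray over 11 cells = 4413  → 15.3374
row 3: Σ corner-gray over 11 cells = 4488  → 15.5981
row 4: Σ corner-gray over 11 cells = 5448  → 18.9345
row 5: Σ corner-gray over 11 cells = 5528  → 19.2126
row 6: Σ corner-gray over 11 cells = 6094  → 21.1797
row 7: Σ corner-gray over 11 cells = 6306  → 21.9165
row 8: Σ corner-gray over 11 cells = 5996  → 20.8391
row 9: Σ corner-gray over 11 cells = 5992  → 20.8252
row 10: Σ corner-gray over 11 cells = 6264  → 21.7705
row 11: Σ corner-gray over 11 cells = 5347  → 18.5835
Σ rows: total corner-gray = 66572  → 231.3711 mm³

231.371


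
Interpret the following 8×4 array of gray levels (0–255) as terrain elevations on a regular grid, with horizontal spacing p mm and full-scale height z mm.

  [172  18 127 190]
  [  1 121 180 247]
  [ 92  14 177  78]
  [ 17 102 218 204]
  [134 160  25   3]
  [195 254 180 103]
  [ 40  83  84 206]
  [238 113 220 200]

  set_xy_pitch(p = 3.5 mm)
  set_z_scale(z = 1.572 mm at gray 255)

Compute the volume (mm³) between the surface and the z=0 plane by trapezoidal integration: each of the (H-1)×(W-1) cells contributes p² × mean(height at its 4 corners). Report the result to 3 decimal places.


203.671

height_mm = gray/255 × 1.572; cell vol = 3.5² × mean(4 corners)
unit = 3.5² × 1.572 / (4×255) = 0.0188794 mm³ per gray-sum
row 0: Σ corner-gray over 3 cells = 1502  → 28.3569
row 1: Σ corner-gray over 3 cells = 1402  → 26.4689
row 2: Σ corner-gray over 3 cells = 1413  → 26.6766
row 3: Σ corner-gray over 3 cells = 1368  → 25.8270
row 4: Σ corner-gray over 3 cells = 1673  → 31.5853
row 5: Σ corner-gray over 3 cells = 1746  → 32.9635
row 6: Σ corner-gray over 3 cells = 1684  → 31.7929
Σ rows: total corner-gray = 10788  → 203.6711 mm³


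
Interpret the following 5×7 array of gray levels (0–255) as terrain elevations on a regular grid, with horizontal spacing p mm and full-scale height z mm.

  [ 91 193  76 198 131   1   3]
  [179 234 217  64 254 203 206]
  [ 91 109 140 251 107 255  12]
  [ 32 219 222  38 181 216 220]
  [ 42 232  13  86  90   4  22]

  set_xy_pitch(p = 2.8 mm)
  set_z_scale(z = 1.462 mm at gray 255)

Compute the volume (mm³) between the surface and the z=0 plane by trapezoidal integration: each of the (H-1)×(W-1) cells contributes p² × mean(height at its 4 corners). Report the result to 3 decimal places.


height_mm = gray/255 × 1.462; cell vol = 2.8² × mean(4 corners)
unit = 2.8² × 1.462 / (4×255) = 0.0112373 mm³ per gray-sum
row 0: Σ corner-gray over 6 cells = 3621  → 40.6904
row 1: Σ corner-gray over 6 cells = 4156  → 46.7024
row 2: Σ corner-gray over 6 cells = 3831  → 43.0502
row 3: Σ corner-gray over 6 cells = 2918  → 32.7905
Σ rows: total corner-gray = 14526  → 163.2335 mm³

163.234


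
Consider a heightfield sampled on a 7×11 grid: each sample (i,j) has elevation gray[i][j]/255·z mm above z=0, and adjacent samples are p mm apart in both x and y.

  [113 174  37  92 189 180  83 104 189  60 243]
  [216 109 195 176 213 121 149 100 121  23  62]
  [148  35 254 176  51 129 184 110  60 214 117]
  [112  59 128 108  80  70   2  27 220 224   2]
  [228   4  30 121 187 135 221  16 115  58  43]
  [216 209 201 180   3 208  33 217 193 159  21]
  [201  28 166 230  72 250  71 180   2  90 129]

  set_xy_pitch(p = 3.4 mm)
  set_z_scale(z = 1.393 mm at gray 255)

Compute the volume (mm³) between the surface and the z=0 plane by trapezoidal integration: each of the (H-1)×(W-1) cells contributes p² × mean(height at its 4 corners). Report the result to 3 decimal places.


height_mm = gray/255 × 1.393; cell vol = 3.4² × mean(4 corners)
unit = 3.4² × 1.393 / (4×255) = 0.0157873 mm³ per gray-sum
row 0: Σ corner-gray over 10 cells = 5264  → 83.1045
row 1: Σ corner-gray over 10 cells = 5383  → 84.9832
row 2: Σ corner-gray over 10 cells = 4641  → 73.2690
row 3: Σ corner-gray over 10 cells = 3995  → 63.0704
row 4: Σ corner-gray over 10 cells = 5088  → 80.3260
row 5: Σ corner-gray over 10 cells = 5551  → 87.6355
Σ rows: total corner-gray = 29922  → 472.3886 mm³

472.389


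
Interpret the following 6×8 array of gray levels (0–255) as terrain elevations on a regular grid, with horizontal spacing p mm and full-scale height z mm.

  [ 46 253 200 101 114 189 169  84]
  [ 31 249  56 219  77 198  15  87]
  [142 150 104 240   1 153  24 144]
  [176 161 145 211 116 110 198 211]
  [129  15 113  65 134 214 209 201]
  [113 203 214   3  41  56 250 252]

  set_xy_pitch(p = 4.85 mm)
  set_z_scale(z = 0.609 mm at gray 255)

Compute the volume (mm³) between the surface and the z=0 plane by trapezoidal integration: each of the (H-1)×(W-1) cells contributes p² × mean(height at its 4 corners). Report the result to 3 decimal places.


267.277

height_mm = gray/255 × 0.609; cell vol = 4.85² × mean(4 corners)
unit = 4.85² × 0.609 / (4×255) = 0.0140443 mm³ per gray-sum
row 0: Σ corner-gray over 7 cells = 3928  → 55.1661
row 1: Σ corner-gray over 7 cells = 3376  → 47.4136
row 2: Σ corner-gray over 7 cells = 3899  → 54.7588
row 3: Σ corner-gray over 7 cells = 4099  → 57.5677
row 4: Σ corner-gray over 7 cells = 3729  → 52.3713
Σ rows: total corner-gray = 19031  → 267.2774 mm³


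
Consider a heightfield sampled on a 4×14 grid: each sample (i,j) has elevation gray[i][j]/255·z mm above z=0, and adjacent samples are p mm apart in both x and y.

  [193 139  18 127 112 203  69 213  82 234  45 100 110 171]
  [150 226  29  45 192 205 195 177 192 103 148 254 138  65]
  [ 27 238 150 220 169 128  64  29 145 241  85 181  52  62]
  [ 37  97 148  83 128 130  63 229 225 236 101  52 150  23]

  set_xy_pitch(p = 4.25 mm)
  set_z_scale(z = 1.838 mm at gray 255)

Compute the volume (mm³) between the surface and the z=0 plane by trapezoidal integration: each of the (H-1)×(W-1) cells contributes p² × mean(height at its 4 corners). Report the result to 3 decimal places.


height_mm = gray/255 × 1.838; cell vol = 4.25² × mean(4 corners)
unit = 4.25² × 1.838 / (4×255) = 0.0325479 mm³ per gray-sum
row 0: Σ corner-gray over 13 cells = 7291  → 237.3069
row 1: Σ corner-gray over 13 cells = 7516  → 244.6301
row 2: Σ corner-gray over 13 cells = 6837  → 222.5301
Σ rows: total corner-gray = 21644  → 704.4671 mm³

704.467


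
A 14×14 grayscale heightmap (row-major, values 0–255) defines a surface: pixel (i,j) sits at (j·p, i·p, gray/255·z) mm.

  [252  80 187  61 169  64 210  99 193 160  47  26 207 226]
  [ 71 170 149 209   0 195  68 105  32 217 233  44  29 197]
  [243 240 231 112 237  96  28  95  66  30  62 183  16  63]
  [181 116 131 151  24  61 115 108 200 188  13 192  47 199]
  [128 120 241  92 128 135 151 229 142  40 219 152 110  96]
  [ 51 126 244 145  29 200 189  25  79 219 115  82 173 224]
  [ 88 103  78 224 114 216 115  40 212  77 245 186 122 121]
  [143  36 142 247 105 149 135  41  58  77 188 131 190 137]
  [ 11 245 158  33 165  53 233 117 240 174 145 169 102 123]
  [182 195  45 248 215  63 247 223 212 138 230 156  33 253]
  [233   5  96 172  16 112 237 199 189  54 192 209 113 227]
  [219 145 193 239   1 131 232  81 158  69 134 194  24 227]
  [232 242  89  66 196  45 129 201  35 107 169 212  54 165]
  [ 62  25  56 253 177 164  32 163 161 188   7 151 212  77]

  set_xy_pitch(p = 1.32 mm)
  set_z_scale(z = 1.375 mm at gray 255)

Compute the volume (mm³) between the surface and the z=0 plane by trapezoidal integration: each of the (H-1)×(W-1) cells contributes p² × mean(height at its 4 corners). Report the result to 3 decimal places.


height_mm = gray/255 × 1.375; cell vol = 1.32² × mean(4 corners)
unit = 1.32² × 1.375 / (4×255) = 0.00234882 mm³ per gray-sum
row 0: Σ corner-gray over 13 cells = 6654  → 15.6291
row 1: Σ corner-gray over 13 cells = 6268  → 14.7224
row 2: Σ corner-gray over 13 cells = 6170  → 14.4922
row 3: Σ corner-gray over 13 cells = 6814  → 16.0049
row 4: Σ corner-gray over 13 cells = 7269  → 17.0736
row 5: Σ corner-gray over 13 cells = 7200  → 16.9115
row 6: Σ corner-gray over 13 cells = 6951  → 16.3267
row 7: Σ corner-gray over 13 cells = 7080  → 16.6297
row 8: Σ corner-gray over 13 cells = 8247  → 19.3707
row 9: Σ corner-gray over 13 cells = 8093  → 19.0090
row 10: Σ corner-gray over 13 cells = 7296  → 17.1370
row 11: Σ corner-gray over 13 cells = 7135  → 16.7589
row 12: Σ corner-gray over 13 cells = 6804  → 15.9814
Σ rows: total corner-gray = 91981  → 216.0471 mm³

216.047


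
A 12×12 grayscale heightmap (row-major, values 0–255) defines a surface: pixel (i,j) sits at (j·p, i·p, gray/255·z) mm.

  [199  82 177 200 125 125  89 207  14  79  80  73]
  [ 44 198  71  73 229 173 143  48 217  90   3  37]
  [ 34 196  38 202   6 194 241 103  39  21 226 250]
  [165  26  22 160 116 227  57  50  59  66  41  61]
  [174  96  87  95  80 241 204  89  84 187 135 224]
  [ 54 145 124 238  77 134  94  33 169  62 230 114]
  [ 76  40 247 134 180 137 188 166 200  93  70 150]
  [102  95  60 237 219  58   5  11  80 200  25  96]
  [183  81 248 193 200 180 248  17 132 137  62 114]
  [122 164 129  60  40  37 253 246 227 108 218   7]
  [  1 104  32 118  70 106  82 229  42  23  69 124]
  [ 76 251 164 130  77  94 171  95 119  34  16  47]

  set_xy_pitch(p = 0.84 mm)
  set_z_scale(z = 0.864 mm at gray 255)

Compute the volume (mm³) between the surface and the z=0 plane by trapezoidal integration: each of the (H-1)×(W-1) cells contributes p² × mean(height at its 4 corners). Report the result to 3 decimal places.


height_mm = gray/255 × 0.864; cell vol = 0.84² × mean(4 corners)
unit = 0.84² × 0.864 / (4×255) = 0.000597685 mm³ per gray-sum
row 0: Σ corner-gray over 11 cells = 5199  → 3.1074
row 1: Σ corner-gray over 11 cells = 5387  → 3.2197
row 2: Σ corner-gray over 11 cells = 4690  → 2.8031
row 3: Σ corner-gray over 11 cells = 4868  → 2.9095
row 4: Σ corner-gray over 11 cells = 5774  → 3.4510
row 5: Σ corner-gray over 11 cells = 5916  → 3.5359
row 6: Σ corner-gray over 11 cells = 5314  → 3.1761
row 7: Σ corner-gray over 11 cells = 5471  → 3.2699
row 8: Σ corner-gray over 11 cells = 6386  → 3.8168
row 9: Σ corner-gray over 11 cells = 4968  → 2.9693
row 10: Σ corner-gray over 11 cells = 4300  → 2.5700
Σ rows: total corner-gray = 58273  → 34.8289 mm³

34.829


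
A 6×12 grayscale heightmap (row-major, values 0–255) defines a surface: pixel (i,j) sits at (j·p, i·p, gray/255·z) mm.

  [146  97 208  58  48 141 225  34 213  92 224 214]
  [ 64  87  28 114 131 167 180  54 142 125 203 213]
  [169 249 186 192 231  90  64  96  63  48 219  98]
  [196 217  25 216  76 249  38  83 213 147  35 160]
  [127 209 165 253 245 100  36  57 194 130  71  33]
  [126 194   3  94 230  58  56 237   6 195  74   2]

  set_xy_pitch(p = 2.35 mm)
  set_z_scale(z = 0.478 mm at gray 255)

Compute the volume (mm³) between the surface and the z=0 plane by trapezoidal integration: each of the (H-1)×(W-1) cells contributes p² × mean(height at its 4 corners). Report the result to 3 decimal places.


height_mm = gray/255 × 0.478; cell vol = 2.35² × mean(4 corners)
unit = 2.35² × 0.478 / (4×255) = 0.002588 mm³ per gray-sum
row 0: Σ corner-gray over 11 cells = 5779  → 14.9560
row 1: Σ corner-gray over 11 cells = 5882  → 15.2226
row 2: Σ corner-gray over 11 cells = 6097  → 15.7790
row 3: Σ corner-gray over 11 cells = 6034  → 15.6160
row 4: Σ corner-gray over 11 cells = 5502  → 14.2391
Σ rows: total corner-gray = 29294  → 75.8127 mm³

75.813


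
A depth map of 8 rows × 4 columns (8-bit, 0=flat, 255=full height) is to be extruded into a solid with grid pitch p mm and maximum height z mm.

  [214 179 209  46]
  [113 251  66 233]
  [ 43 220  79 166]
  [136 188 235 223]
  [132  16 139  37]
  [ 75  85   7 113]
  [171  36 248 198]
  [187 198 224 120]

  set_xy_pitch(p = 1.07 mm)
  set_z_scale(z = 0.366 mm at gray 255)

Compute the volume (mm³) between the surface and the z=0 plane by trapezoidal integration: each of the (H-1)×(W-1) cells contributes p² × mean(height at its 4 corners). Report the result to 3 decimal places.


height_mm = gray/255 × 0.366; cell vol = 1.07² × mean(4 corners)
unit = 1.07² × 0.366 / (4×255) = 0.000410817 mm³ per gray-sum
row 0: Σ corner-gray over 3 cells = 2016  → 0.8282
row 1: Σ corner-gray over 3 cells = 1787  → 0.7341
row 2: Σ corner-gray over 3 cells = 2012  → 0.8266
row 3: Σ corner-gray over 3 cells = 1684  → 0.6918
row 4: Σ corner-gray over 3 cells = 851  → 0.3496
row 5: Σ corner-gray over 3 cells = 1309  → 0.5378
row 6: Σ corner-gray over 3 cells = 2088  → 0.8578
Σ rows: total corner-gray = 11747  → 4.8259 mm³

4.826


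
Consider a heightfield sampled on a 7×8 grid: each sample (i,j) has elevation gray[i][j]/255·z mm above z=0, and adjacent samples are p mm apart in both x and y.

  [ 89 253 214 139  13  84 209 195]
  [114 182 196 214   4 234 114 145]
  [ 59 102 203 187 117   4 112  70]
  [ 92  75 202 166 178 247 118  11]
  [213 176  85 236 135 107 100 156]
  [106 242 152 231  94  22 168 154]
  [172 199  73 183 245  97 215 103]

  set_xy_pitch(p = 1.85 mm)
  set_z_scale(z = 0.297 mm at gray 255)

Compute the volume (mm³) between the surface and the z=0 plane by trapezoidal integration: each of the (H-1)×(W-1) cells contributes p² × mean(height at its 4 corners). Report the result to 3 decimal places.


height_mm = gray/255 × 0.297; cell vol = 1.85² × mean(4 corners)
unit = 1.85² × 0.297 / (4×255) = 0.000996551 mm³ per gray-sum
row 0: Σ corner-gray over 7 cells = 4255  → 4.2403
row 1: Σ corner-gray over 7 cells = 3726  → 3.7132
row 2: Σ corner-gray over 7 cells = 3654  → 3.6414
row 3: Σ corner-gray over 7 cells = 4122  → 4.1078
row 4: Σ corner-gray over 7 cells = 4125  → 4.1108
row 5: Σ corner-gray over 7 cells = 4377  → 4.3619
Σ rows: total corner-gray = 24259  → 24.1753 mm³

24.175


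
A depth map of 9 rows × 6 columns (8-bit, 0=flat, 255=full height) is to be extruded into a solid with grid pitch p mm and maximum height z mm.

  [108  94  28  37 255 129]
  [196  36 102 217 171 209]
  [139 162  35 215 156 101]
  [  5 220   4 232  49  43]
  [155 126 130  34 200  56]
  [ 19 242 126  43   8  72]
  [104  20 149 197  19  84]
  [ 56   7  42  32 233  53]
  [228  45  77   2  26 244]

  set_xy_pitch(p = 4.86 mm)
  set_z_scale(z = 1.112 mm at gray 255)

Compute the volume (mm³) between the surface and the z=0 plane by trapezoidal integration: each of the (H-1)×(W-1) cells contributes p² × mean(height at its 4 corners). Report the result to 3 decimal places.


444.162

height_mm = gray/255 × 1.112; cell vol = 4.86² × mean(4 corners)
unit = 4.86² × 1.112 / (4×255) = 0.02575 mm³ per gray-sum
row 0: Σ corner-gray over 5 cells = 2522  → 64.9415
row 1: Σ corner-gray over 5 cells = 2833  → 72.9497
row 2: Σ corner-gray over 5 cells = 2434  → 62.6755
row 3: Σ corner-gray over 5 cells = 2249  → 57.9117
row 4: Σ corner-gray over 5 cells = 2120  → 54.5900
row 5: Σ corner-gray over 5 cells = 1887  → 48.5902
row 6: Σ corner-gray over 5 cells = 1695  → 43.6462
row 7: Σ corner-gray over 5 cells = 1509  → 38.8567
Σ rows: total corner-gray = 17249  → 444.1617 mm³


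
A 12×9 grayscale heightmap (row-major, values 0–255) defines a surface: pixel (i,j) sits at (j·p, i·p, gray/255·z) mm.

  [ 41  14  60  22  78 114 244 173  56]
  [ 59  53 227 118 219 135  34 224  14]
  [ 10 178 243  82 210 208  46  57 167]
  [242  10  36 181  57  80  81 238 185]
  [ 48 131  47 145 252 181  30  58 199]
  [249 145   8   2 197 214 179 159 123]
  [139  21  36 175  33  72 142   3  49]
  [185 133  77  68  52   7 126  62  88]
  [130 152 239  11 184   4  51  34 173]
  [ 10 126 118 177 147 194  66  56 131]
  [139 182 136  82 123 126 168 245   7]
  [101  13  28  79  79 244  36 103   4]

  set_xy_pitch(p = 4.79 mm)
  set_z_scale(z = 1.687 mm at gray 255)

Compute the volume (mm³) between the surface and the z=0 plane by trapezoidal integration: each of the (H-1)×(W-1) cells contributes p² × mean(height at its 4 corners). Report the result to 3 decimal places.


height_mm = gray/255 × 1.687; cell vol = 4.79² × mean(4 corners)
unit = 4.79² × 1.687 / (4×255) = 0.0379477 mm³ per gray-sum
row 0: Σ corner-gray over 8 cells = 3600  → 136.6119
row 1: Σ corner-gray over 8 cells = 4318  → 163.8583
row 2: Σ corner-gray over 8 cells = 4018  → 152.4740
row 3: Σ corner-gray over 8 cells = 3728  → 141.4692
row 4: Σ corner-gray over 8 cells = 4115  → 156.1550
row 5: Σ corner-gray over 8 cells = 3332  → 126.4419
row 6: Σ corner-gray over 8 cells = 2475  → 93.9207
row 7: Σ corner-gray over 8 cells = 2976  → 112.9325
row 8: Σ corner-gray over 8 cells = 3562  → 135.1699
row 9: Σ corner-gray over 8 cells = 4179  → 158.5836
row 10: Σ corner-gray over 8 cells = 3539  → 134.2971
Σ rows: total corner-gray = 39842  → 1511.9139 mm³

1511.914


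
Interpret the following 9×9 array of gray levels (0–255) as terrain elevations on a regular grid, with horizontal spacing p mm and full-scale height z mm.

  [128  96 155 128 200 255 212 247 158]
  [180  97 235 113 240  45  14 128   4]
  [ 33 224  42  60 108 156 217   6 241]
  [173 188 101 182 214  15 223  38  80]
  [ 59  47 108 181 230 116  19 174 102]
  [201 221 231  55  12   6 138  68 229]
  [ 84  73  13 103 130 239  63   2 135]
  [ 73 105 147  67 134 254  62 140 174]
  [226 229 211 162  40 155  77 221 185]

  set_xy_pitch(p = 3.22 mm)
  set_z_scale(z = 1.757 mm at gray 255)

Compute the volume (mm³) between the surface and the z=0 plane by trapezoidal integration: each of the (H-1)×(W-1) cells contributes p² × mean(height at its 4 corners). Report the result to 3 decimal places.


height_mm = gray/255 × 1.757; cell vol = 3.22² × mean(4 corners)
unit = 3.22² × 1.757 / (4×255) = 0.0178601 mm³ per gray-sum
row 0: Σ corner-gray over 8 cells = 4800  → 85.7284
row 1: Σ corner-gray over 8 cells = 3828  → 68.3684
row 2: Σ corner-gray over 8 cells = 4075  → 72.7798
row 3: Σ corner-gray over 8 cells = 4086  → 72.9763
row 4: Σ corner-gray over 8 cells = 3803  → 67.9219
row 5: Σ corner-gray over 8 cells = 3357  → 59.9563
row 6: Σ corner-gray over 8 cells = 3530  → 63.0461
row 7: Σ corner-gray over 8 cells = 4666  → 83.3351
Σ rows: total corner-gray = 32145  → 574.1122 mm³

574.112


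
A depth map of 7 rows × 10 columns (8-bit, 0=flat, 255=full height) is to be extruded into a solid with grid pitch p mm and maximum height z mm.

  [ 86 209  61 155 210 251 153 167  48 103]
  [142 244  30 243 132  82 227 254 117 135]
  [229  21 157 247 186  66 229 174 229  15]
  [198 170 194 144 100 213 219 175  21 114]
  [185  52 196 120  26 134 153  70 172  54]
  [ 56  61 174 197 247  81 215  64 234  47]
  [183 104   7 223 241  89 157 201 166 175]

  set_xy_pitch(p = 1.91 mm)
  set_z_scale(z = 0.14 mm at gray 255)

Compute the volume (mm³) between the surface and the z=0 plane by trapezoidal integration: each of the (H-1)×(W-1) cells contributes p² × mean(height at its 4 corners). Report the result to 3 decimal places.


16.054

height_mm = gray/255 × 0.14; cell vol = 1.91² × mean(4 corners)
unit = 1.91² × 0.14 / (4×255) = 0.00050072 mm³ per gray-sum
row 0: Σ corner-gray over 9 cells = 5632  → 2.8201
row 1: Σ corner-gray over 9 cells = 5797  → 2.9027
row 2: Σ corner-gray over 9 cells = 5646  → 2.8271
row 3: Σ corner-gray over 9 cells = 4869  → 2.4380
row 4: Σ corner-gray over 9 cells = 4734  → 2.3704
row 5: Σ corner-gray over 9 cells = 5383  → 2.6954
Σ rows: total corner-gray = 32061  → 16.0536 mm³


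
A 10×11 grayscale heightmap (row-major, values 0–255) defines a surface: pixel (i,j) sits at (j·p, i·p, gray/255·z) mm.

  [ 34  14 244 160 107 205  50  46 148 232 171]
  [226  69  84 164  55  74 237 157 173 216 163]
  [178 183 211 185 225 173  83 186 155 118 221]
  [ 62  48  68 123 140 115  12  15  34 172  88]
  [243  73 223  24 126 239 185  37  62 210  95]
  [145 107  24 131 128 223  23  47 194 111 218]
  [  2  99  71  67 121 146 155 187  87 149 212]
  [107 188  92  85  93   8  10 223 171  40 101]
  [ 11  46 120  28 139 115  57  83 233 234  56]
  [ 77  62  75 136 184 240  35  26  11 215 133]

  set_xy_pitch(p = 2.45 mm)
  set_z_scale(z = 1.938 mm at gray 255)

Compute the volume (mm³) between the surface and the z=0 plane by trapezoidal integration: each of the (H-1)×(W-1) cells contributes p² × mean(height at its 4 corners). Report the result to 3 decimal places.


499.608

height_mm = gray/255 × 1.938; cell vol = 2.45² × mean(4 corners)
unit = 2.45² × 1.938 / (4×255) = 0.0114048 mm³ per gray-sum
row 0: Σ corner-gray over 10 cells = 5464  → 62.3156
row 1: Σ corner-gray over 10 cells = 6284  → 71.6674
row 2: Σ corner-gray over 10 cells = 5041  → 57.4913
row 3: Σ corner-gray over 10 cells = 4300  → 49.0404
row 4: Σ corner-gray over 10 cells = 5035  → 57.4229
row 5: Σ corner-gray over 10 cells = 4717  → 53.7962
row 6: Σ corner-gray over 10 cells = 4406  → 50.2493
row 7: Σ corner-gray over 10 cells = 4205  → 47.9570
row 8: Σ corner-gray over 10 cells = 4355  → 49.6677
Σ rows: total corner-gray = 43807  → 499.6079 mm³


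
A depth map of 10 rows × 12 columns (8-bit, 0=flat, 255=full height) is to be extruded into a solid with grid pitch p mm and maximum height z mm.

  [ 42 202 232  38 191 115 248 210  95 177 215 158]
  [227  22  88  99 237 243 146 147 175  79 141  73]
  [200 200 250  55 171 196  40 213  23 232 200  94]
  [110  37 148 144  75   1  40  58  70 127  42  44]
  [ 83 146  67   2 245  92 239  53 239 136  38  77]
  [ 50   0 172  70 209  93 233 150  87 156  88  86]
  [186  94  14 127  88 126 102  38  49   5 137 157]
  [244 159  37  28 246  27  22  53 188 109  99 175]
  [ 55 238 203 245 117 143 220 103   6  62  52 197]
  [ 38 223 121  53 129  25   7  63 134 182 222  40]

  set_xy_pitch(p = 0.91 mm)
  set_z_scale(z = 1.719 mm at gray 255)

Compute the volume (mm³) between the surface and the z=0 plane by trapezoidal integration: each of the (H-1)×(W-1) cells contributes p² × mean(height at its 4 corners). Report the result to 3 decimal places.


66.377

height_mm = gray/255 × 1.719; cell vol = 0.91² × mean(4 corners)
unit = 0.91² × 1.719 / (4×255) = 0.00139559 mm³ per gray-sum
row 0: Σ corner-gray over 11 cells = 6700  → 9.3505
row 1: Σ corner-gray over 11 cells = 6508  → 9.0825
row 2: Σ corner-gray over 11 cells = 5092  → 7.1064
row 3: Σ corner-gray over 11 cells = 4312  → 6.0178
row 4: Σ corner-gray over 11 cells = 5326  → 7.4329
row 5: Σ corner-gray over 11 cells = 4555  → 6.3569
row 6: Σ corner-gray over 11 cells = 4258  → 5.9424
row 7: Σ corner-gray over 11 cells = 5385  → 7.5153
row 8: Σ corner-gray over 11 cells = 5426  → 7.5725
Σ rows: total corner-gray = 47562  → 66.3771 mm³


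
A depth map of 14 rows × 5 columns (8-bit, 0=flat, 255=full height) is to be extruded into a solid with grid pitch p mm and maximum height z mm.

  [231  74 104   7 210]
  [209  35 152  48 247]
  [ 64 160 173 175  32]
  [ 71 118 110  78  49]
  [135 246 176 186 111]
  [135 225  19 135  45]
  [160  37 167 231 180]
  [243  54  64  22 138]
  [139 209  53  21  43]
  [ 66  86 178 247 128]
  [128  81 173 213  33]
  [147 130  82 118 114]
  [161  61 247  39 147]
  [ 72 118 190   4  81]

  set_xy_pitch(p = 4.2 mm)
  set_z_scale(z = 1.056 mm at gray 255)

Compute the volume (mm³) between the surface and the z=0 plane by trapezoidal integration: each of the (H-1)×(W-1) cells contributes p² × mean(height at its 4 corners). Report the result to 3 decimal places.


468.143

height_mm = gray/255 × 1.056; cell vol = 4.2² × mean(4 corners)
unit = 4.2² × 1.056 / (4×255) = 0.0182626 mm³ per gray-sum
row 0: Σ corner-gray over 4 cells = 1737  → 31.7221
row 1: Σ corner-gray over 4 cells = 2038  → 37.2192
row 2: Σ corner-gray over 4 cells = 1844  → 33.6762
row 3: Σ corner-gray over 4 cells = 2194  → 40.0681
row 4: Σ corner-gray over 4 cells = 2400  → 43.8302
row 5: Σ corner-gray over 4 cells = 2148  → 39.2280
row 6: Σ corner-gray over 4 cells = 1871  → 34.1693
row 7: Σ corner-gray over 4 cells = 1409  → 25.7320
row 8: Σ corner-gray over 4 cells = 1964  → 35.8677
row 9: Σ corner-gray over 4 cells = 2311  → 42.2048
row 10: Σ corner-gray over 4 cells = 2016  → 36.8174
row 11: Σ corner-gray over 4 cells = 1923  → 35.1190
row 12: Σ corner-gray over 4 cells = 1779  → 32.4891
Σ rows: total corner-gray = 25634  → 468.1432 mm³


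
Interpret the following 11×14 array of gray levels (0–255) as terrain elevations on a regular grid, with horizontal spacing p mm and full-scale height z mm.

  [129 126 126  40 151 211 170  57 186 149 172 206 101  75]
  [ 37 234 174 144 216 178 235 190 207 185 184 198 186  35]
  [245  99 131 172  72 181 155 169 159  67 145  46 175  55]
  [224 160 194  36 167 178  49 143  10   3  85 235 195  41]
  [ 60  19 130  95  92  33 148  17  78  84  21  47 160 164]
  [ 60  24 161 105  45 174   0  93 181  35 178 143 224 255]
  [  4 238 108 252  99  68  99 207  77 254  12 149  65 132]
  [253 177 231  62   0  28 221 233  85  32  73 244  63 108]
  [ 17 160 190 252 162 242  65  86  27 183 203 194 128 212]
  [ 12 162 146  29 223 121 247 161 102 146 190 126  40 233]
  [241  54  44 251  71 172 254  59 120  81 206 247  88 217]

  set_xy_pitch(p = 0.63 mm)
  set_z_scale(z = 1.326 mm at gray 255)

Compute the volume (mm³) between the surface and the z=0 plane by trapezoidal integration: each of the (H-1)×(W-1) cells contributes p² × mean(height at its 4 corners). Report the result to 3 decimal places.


height_mm = gray/255 × 1.326; cell vol = 0.63² × mean(4 corners)
unit = 0.63² × 1.326 / (4×255) = 0.00051597 mm³ per gray-sum
row 0: Σ corner-gray over 13 cells = 8328  → 4.2970
row 1: Σ corner-gray over 13 cells = 8176  → 4.2186
row 2: Σ corner-gray over 13 cells = 6617  → 3.4142
row 3: Σ corner-gray over 13 cells = 5247  → 2.7073
row 4: Σ corner-gray over 13 cells = 5113  → 2.6382
row 5: Σ corner-gray over 13 cells = 6433  → 3.3192
row 6: Σ corner-gray over 13 cells = 6651  → 3.4317
row 7: Σ corner-gray over 13 cells = 7272  → 3.7521
row 8: Σ corner-gray over 13 cells = 7644  → 3.9441
row 9: Σ corner-gray over 13 cells = 7383  → 3.8094
Σ rows: total corner-gray = 68864  → 35.5318 mm³

35.532


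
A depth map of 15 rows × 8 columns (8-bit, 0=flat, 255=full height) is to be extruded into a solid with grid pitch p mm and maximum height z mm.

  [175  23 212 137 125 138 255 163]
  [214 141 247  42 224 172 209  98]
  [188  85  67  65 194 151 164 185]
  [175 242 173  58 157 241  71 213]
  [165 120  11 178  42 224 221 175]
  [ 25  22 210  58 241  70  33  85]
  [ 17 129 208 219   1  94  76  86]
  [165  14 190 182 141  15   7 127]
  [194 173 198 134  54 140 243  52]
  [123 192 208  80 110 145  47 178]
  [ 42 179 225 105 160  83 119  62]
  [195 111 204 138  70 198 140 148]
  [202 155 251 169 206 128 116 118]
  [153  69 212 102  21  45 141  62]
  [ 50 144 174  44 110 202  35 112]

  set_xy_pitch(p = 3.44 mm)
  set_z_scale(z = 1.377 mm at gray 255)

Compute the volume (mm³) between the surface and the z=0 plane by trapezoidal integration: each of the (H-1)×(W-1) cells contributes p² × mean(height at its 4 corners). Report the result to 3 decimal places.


838.898

height_mm = gray/255 × 1.377; cell vol = 3.44² × mean(4 corners)
unit = 3.44² × 1.377 / (4×255) = 0.0159754 mm³ per gray-sum
row 0: Σ corner-gray over 7 cells = 4500  → 71.8891
row 1: Σ corner-gray over 7 cells = 4207  → 67.2083
row 2: Σ corner-gray over 7 cells = 4097  → 65.4510
row 3: Σ corner-gray over 7 cells = 4204  → 67.1604
row 4: Σ corner-gray over 7 cells = 3310  → 52.8784
row 5: Σ corner-gray over 7 cells = 2935  → 46.8877
row 6: Σ corner-gray over 7 cells = 2947  → 47.0794
row 7: Σ corner-gray over 7 cells = 3520  → 56.2333
row 8: Σ corner-gray over 7 cells = 3995  → 63.8216
row 9: Σ corner-gray over 7 cells = 3711  → 59.2846
row 10: Σ corner-gray over 7 cells = 3911  → 62.4796
row 11: Σ corner-gray over 7 cells = 4435  → 70.8507
row 12: Σ corner-gray over 7 cells = 3765  → 60.1472
row 13: Σ corner-gray over 7 cells = 2975  → 47.5267
Σ rows: total corner-gray = 52512  → 838.8981 mm³


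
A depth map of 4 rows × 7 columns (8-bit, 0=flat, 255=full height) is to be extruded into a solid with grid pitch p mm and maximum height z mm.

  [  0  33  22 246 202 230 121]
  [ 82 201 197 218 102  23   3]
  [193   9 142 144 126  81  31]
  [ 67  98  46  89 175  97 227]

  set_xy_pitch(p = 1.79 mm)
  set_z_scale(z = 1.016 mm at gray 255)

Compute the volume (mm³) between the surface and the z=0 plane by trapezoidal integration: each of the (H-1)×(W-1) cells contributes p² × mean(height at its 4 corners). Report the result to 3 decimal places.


27.067

height_mm = gray/255 × 1.016; cell vol = 1.79² × mean(4 corners)
unit = 1.79² × 1.016 / (4×255) = 0.00319153 mm³ per gray-sum
row 0: Σ corner-gray over 6 cells = 3154  → 10.0661
row 1: Σ corner-gray over 6 cells = 2795  → 8.9203
row 2: Σ corner-gray over 6 cells = 2532  → 8.0810
Σ rows: total corner-gray = 8481  → 27.0674 mm³


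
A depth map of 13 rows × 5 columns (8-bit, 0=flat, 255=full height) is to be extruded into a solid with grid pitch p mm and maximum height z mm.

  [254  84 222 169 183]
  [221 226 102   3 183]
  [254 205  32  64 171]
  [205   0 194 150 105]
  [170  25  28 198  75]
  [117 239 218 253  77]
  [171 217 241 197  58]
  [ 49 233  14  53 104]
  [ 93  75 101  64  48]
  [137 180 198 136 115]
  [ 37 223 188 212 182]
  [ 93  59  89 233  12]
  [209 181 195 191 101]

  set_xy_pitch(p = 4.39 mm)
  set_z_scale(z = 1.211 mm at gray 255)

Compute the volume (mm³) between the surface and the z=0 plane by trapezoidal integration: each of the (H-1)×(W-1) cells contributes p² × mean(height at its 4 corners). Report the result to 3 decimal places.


height_mm = gray/255 × 1.211; cell vol = 4.39² × mean(4 corners)
unit = 4.39² × 1.211 / (4×255) = 0.0228809 mm³ per gray-sum
row 0: Σ corner-gray over 4 cells = 2453  → 56.1268
row 1: Σ corner-gray over 4 cells = 2093  → 47.8897
row 2: Σ corner-gray over 4 cells = 2025  → 46.3338
row 3: Σ corner-gray over 4 cells = 1745  → 39.9272
row 4: Σ corner-gray over 4 cells = 2361  → 54.0218
row 5: Σ corner-gray over 4 cells = 3153  → 72.1435
row 6: Σ corner-gray over 4 cells = 2292  → 52.4430
row 7: Σ corner-gray over 4 cells = 1374  → 31.4383
row 8: Σ corner-gray over 4 cells = 1901  → 43.4966
row 9: Σ corner-gray over 4 cells = 2745  → 62.8081
row 10: Σ corner-gray over 4 cells = 2332  → 53.3582
row 11: Σ corner-gray over 4 cells = 2311  → 52.8777
Σ rows: total corner-gray = 26785  → 612.8648 mm³

612.865


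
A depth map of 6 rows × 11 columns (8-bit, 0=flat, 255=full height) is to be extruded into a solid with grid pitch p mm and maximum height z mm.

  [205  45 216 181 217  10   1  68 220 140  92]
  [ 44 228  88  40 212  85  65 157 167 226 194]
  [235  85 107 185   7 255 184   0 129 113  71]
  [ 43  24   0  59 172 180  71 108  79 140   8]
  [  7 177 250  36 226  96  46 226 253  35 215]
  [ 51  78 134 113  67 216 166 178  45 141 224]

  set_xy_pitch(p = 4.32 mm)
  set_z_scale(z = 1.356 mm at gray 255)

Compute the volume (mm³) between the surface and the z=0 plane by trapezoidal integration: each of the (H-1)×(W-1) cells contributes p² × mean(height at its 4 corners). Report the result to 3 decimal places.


613.353

height_mm = gray/255 × 1.356; cell vol = 4.32² × mean(4 corners)
unit = 4.32² × 1.356 / (4×255) = 0.02481 mm³ per gray-sum
row 0: Σ corner-gray over 10 cells = 5267  → 130.6743
row 1: Σ corner-gray over 10 cells = 5210  → 129.2602
row 2: Σ corner-gray over 10 cells = 4153  → 103.0360
row 3: Σ corner-gray over 10 cells = 4629  → 114.8456
row 4: Σ corner-gray over 10 cells = 5463  → 135.5371
Σ rows: total corner-gray = 24722  → 613.3532 mm³


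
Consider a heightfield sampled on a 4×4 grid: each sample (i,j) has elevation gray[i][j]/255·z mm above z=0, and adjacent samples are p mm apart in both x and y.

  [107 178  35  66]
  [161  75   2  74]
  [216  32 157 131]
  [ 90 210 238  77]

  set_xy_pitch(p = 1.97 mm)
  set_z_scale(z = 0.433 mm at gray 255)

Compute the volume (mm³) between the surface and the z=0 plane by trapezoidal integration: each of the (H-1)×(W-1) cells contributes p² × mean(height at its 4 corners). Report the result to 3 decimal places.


height_mm = gray/255 × 0.433; cell vol = 1.97² × mean(4 corners)
unit = 1.97² × 0.433 / (4×255) = 0.00164748 mm³ per gray-sum
row 0: Σ corner-gray over 3 cells = 988  → 1.6277
row 1: Σ corner-gray over 3 cells = 1114  → 1.8353
row 2: Σ corner-gray over 3 cells = 1788  → 2.9457
Σ rows: total corner-gray = 3890  → 6.4087 mm³

6.409
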